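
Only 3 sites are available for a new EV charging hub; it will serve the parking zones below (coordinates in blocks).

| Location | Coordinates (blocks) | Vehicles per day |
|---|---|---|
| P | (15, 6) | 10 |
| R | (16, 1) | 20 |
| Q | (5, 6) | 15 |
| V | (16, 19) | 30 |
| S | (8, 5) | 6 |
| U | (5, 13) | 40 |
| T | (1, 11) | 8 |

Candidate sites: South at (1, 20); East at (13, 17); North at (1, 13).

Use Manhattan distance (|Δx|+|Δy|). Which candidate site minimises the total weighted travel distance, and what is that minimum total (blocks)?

Total weighted distance at each candidate:
  South (1, 20): total = 2354
  East (13, 17): total = 1671
  North (1, 13): total = 1811
Minimum is at East with total 1671 blocks.

East, total 1671 blocks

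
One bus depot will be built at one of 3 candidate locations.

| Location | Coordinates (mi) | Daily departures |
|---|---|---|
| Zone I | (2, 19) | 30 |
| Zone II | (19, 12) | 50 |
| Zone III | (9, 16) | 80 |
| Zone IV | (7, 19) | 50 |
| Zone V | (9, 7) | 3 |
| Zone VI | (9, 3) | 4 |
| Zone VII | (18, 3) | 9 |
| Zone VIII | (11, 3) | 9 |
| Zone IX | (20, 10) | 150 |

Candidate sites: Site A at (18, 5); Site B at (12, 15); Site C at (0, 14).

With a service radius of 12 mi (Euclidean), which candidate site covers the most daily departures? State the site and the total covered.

Site B, covering 363

Coverage radius r = 12 mi; a point is covered iff (Δx)²+(Δy)² ≤ 12² = 144.
  Site A (18, 5): covers {Zone II, Zone V, Zone VI, Zone VII, Zone VIII, Zone IX} → 225
  Site B (12, 15): covers {Zone I, Zone II, Zone III, Zone IV, Zone V, Zone IX} → 363
  Site C (0, 14): covers {Zone I, Zone III, Zone IV, Zone V} → 163
Maximum coverage at Site B: 363 daily departures.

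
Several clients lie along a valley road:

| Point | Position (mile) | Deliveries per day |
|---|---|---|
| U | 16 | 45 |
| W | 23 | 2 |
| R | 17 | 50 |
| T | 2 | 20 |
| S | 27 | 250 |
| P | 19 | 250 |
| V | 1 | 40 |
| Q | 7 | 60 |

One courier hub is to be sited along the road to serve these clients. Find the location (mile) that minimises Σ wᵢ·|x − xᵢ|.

For a sum of weighted absolute distances on a line, the optimum is the weighted median (not the mean). Total weight W = 717; half-weight = 358.5.
Sort by position and accumulate weight:
  mile 1 (V, w=40) → cum 40
  mile 2 (T, w=20) → cum 60
  mile 7 (Q, w=60) → cum 120
  mile 16 (U, w=45) → cum 165
  mile 17 (R, w=50) → cum 215
  mile 19 (P, w=250) → cum 465  ≥ 358.5 → median here
  mile 23 (W, w=2) → cum 467
  mile 27 (S, w=250) → cum 717
Optimal location: mile 19.

x = 19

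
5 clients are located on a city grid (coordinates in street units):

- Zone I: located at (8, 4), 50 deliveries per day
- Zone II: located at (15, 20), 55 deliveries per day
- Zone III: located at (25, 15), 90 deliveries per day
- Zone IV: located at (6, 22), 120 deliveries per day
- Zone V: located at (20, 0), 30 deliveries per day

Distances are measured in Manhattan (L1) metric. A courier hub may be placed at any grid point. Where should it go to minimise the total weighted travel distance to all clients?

(15, 20)

Manhattan distance separates: Σwᵢ(|x−xᵢ|+|y−yᵢ|) = Σwᵢ|x−xᵢ| + Σwᵢ|y−yᵢ|, so x and y are optimised independently as 1-D weighted medians.
Total weight W = 345; half = 172.5.
x-coordinate, sorted with cumulative weight:
  x=6 (Zone IV, w=120) cum 120
  x=8 (Zone I, w=50) cum 170
  x=15 (Zone II, w=55) cum 225  ← median
  x=20 (Zone V, w=30) cum 255
  x=25 (Zone III, w=90) cum 345
⇒ x* = 15
y-coordinate, sorted with cumulative weight:
  y=0 (Zone V, w=30) cum 30
  y=4 (Zone I, w=50) cum 80
  y=15 (Zone III, w=90) cum 170
  y=20 (Zone II, w=55) cum 225  ← median
  y=22 (Zone IV, w=120) cum 345
⇒ y* = 20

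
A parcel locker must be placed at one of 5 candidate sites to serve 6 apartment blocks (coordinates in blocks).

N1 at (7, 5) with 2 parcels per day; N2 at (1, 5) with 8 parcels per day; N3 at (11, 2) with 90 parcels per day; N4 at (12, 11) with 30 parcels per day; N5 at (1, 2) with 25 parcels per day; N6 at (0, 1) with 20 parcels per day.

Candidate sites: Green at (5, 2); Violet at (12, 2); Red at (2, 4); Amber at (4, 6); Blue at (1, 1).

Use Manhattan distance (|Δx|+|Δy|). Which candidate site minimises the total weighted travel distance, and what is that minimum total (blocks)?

Total weighted distance at each candidate:
  Green (5, 2): total = 1306
  Violet (12, 2): total = 1023
  Red (2, 4): total = 1703
  Amber (4, 6): total = 1775
  Blue (1, 1): total = 1717
Minimum is at Violet with total 1023 blocks.

Violet, total 1023 blocks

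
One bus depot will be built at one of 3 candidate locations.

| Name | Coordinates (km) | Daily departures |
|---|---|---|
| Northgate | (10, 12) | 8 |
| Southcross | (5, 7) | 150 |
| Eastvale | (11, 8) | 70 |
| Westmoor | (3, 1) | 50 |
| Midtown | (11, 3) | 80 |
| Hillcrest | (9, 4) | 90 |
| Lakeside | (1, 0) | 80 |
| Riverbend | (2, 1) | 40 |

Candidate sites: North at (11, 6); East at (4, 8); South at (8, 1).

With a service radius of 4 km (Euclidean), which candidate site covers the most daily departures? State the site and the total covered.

North, covering 240

Coverage radius r = 4 km; a point is covered iff (Δx)²+(Δy)² ≤ 4² = 16.
  North (11, 6): covers {Eastvale, Midtown, Hillcrest} → 240
  East (4, 8): covers {Southcross} → 150
  South (8, 1): covers {Midtown, Hillcrest} → 170
Maximum coverage at North: 240 daily departures.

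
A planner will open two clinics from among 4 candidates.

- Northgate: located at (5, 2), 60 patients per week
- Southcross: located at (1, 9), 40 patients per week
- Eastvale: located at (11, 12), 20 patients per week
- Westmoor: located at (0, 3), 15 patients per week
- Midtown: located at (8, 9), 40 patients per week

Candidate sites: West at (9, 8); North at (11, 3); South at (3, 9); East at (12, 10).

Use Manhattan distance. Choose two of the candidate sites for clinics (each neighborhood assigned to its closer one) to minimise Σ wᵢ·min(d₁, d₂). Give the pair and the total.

{West, South}, total 955

Evaluate every pair (each demand assigned to the nearer of the two):
  {West, South}: total = 955
  {North, South}: total = 1015
  {South, East}: total = 1015
  {West, North}: total = 1145
  {West, East}: total = 1310
  {North, East}: total = 1325
Best pair: {West, South} with total 955.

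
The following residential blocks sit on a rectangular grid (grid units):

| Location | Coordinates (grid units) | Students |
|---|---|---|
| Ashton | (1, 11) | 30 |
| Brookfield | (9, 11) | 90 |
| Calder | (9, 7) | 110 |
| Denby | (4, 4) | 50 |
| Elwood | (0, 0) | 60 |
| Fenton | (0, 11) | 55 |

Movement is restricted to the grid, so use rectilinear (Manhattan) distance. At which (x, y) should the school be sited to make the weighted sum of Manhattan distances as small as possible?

Manhattan distance separates: Σwᵢ(|x−xᵢ|+|y−yᵢ|) = Σwᵢ|x−xᵢ| + Σwᵢ|y−yᵢ|, so x and y are optimised independently as 1-D weighted medians.
Total weight W = 395; half = 197.5.
x-coordinate, sorted with cumulative weight:
  x=0 (Elwood, w=60) cum 60
  x=0 (Fenton, w=55) cum 115
  x=1 (Ashton, w=30) cum 145
  x=4 (Denby, w=50) cum 195
  x=9 (Brookfield, w=90) cum 285  ← median
  x=9 (Calder, w=110) cum 395
⇒ x* = 9
y-coordinate, sorted with cumulative weight:
  y=0 (Elwood, w=60) cum 60
  y=4 (Denby, w=50) cum 110
  y=7 (Calder, w=110) cum 220  ← median
  y=11 (Ashton, w=30) cum 250
  y=11 (Brookfield, w=90) cum 340
  y=11 (Fenton, w=55) cum 395
⇒ y* = 7

(9, 7)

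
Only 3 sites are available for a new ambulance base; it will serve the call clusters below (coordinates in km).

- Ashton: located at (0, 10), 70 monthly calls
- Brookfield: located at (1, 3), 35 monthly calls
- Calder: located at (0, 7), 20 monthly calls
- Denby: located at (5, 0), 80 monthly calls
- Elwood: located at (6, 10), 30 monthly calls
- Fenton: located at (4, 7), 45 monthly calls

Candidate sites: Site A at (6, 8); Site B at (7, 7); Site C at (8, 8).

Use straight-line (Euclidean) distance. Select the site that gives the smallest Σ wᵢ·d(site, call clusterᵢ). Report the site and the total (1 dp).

Total weighted distance at each candidate:
  Site A (6, 8): total = 1617.5
  Site B (7, 7): total = 1737.8
  Site C (8, 8): total = 1993.5
Minimum is at Site A with total 1617.5 km.

Site A, total 1617.5 km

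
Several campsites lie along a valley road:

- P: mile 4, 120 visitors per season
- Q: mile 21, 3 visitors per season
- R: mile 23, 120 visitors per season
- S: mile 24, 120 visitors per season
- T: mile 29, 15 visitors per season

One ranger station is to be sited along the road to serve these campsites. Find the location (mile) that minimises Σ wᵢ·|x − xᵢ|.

For a sum of weighted absolute distances on a line, the optimum is the weighted median (not the mean). Total weight W = 378; half-weight = 189.
Sort by position and accumulate weight:
  mile 4 (P, w=120) → cum 120
  mile 21 (Q, w=3) → cum 123
  mile 23 (R, w=120) → cum 243  ≥ 189 → median here
  mile 24 (S, w=120) → cum 363
  mile 29 (T, w=15) → cum 378
Optimal location: mile 23.

x = 23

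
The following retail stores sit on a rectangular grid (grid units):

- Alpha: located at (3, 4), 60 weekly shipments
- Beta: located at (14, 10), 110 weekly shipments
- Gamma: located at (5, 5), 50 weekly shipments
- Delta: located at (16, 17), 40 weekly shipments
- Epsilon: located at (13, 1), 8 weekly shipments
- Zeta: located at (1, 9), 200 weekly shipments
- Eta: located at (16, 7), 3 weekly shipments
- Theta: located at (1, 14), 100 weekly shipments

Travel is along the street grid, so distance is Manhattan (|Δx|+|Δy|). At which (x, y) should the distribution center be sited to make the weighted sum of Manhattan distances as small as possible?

(1, 9)

Manhattan distance separates: Σwᵢ(|x−xᵢ|+|y−yᵢ|) = Σwᵢ|x−xᵢ| + Σwᵢ|y−yᵢ|, so x and y are optimised independently as 1-D weighted medians.
Total weight W = 571; half = 285.5.
x-coordinate, sorted with cumulative weight:
  x=1 (Zeta, w=200) cum 200
  x=1 (Theta, w=100) cum 300  ← median
  x=3 (Alpha, w=60) cum 360
  x=5 (Gamma, w=50) cum 410
  x=13 (Epsilon, w=8) cum 418
  x=14 (Beta, w=110) cum 528
  x=16 (Delta, w=40) cum 568
  x=16 (Eta, w=3) cum 571
⇒ x* = 1
y-coordinate, sorted with cumulative weight:
  y=1 (Epsilon, w=8) cum 8
  y=4 (Alpha, w=60) cum 68
  y=5 (Gamma, w=50) cum 118
  y=7 (Eta, w=3) cum 121
  y=9 (Zeta, w=200) cum 321  ← median
  y=10 (Beta, w=110) cum 431
  y=14 (Theta, w=100) cum 531
  y=17 (Delta, w=40) cum 571
⇒ y* = 9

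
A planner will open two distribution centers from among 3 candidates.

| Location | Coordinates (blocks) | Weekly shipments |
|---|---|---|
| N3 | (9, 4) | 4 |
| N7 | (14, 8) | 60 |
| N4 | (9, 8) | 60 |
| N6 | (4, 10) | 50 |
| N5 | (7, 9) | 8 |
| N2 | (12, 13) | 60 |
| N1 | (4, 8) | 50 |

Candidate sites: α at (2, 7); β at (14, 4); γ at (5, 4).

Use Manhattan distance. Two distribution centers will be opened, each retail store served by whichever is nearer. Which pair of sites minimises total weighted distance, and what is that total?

Evaluate every pair (each demand assigned to the nearer of the two):
  {α, β}: total = 1856
  {β, γ}: total = 2052
  {α, γ}: total = 2692
Best pair: {α, β} with total 1856.

{α, β}, total 1856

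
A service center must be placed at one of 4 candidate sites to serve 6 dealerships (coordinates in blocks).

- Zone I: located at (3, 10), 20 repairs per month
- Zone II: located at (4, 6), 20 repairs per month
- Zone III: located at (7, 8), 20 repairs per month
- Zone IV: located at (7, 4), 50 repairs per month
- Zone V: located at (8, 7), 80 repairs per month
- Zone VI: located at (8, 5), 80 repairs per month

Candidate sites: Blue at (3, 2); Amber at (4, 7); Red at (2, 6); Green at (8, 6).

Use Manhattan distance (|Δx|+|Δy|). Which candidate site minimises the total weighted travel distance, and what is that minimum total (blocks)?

Total weighted distance at each candidate:
  Blue (3, 2): total = 2200
  Amber (4, 7): total = 1280
  Red (2, 6): total = 1750
  Green (8, 6): total = 630
Minimum is at Green with total 630 blocks.

Green, total 630 blocks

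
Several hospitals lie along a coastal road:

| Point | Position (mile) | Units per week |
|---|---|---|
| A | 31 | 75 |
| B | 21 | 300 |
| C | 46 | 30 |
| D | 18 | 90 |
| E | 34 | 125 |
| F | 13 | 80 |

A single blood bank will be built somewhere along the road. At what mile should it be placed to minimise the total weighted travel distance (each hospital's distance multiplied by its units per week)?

x = 21

For a sum of weighted absolute distances on a line, the optimum is the weighted median (not the mean). Total weight W = 700; half-weight = 350.
Sort by position and accumulate weight:
  mile 13 (F, w=80) → cum 80
  mile 18 (D, w=90) → cum 170
  mile 21 (B, w=300) → cum 470  ≥ 350 → median here
  mile 31 (A, w=75) → cum 545
  mile 34 (E, w=125) → cum 670
  mile 46 (C, w=30) → cum 700
Optimal location: mile 21.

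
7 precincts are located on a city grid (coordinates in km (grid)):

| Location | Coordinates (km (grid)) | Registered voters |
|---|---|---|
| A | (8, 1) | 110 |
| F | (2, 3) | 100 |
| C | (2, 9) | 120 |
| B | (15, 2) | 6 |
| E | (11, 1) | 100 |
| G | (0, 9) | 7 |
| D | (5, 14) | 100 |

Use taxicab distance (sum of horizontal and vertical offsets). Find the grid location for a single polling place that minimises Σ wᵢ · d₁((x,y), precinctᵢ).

Manhattan distance separates: Σwᵢ(|x−xᵢ|+|y−yᵢ|) = Σwᵢ|x−xᵢ| + Σwᵢ|y−yᵢ|, so x and y are optimised independently as 1-D weighted medians.
Total weight W = 543; half = 271.5.
x-coordinate, sorted with cumulative weight:
  x=0 (G, w=7) cum 7
  x=2 (F, w=100) cum 107
  x=2 (C, w=120) cum 227
  x=5 (D, w=100) cum 327  ← median
  x=8 (A, w=110) cum 437
  x=11 (E, w=100) cum 537
  x=15 (B, w=6) cum 543
⇒ x* = 5
y-coordinate, sorted with cumulative weight:
  y=1 (A, w=110) cum 110
  y=1 (E, w=100) cum 210
  y=2 (B, w=6) cum 216
  y=3 (F, w=100) cum 316  ← median
  y=9 (C, w=120) cum 436
  y=9 (G, w=7) cum 443
  y=14 (D, w=100) cum 543
⇒ y* = 3

(5, 3)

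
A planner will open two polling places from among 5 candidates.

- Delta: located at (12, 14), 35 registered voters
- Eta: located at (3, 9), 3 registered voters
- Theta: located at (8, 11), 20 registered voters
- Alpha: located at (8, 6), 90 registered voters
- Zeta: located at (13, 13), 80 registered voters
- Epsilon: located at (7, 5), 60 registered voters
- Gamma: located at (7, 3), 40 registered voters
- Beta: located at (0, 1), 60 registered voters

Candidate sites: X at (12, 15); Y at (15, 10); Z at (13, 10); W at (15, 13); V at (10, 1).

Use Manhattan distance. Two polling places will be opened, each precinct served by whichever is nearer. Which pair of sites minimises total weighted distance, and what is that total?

Evaluate every pair (each demand assigned to the nearer of the two):
  {X, V}: total = 2330
  {W, V}: total = 2375
  {Z, V}: total = 2418
  {Y, V}: total = 2694
  {X, Z}: total = 3738
  {Z, W}: total = 3763
  {Y, Z}: total = 3878
  {X, Y}: total = 4284
  {Y, W}: total = 4309
  {X, W}: total = 4710
Best pair: {X, V} with total 2330.

{X, V}, total 2330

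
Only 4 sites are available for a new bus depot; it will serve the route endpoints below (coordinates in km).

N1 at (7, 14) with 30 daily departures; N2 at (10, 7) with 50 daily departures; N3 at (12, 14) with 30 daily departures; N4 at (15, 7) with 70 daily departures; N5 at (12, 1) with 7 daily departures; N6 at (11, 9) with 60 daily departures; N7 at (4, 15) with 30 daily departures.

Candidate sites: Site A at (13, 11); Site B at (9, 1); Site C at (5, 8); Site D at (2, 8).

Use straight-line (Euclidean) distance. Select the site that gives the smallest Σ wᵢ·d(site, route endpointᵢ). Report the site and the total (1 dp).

Total weighted distance at each candidate:
  Site A (13, 11): total = 1394.7
  Site B (9, 1): total = 2654.7
  Site C (5, 8): total = 2071.2
  Site D (2, 8): total = 2747.1
Minimum is at Site A with total 1394.7 km.

Site A, total 1394.7 km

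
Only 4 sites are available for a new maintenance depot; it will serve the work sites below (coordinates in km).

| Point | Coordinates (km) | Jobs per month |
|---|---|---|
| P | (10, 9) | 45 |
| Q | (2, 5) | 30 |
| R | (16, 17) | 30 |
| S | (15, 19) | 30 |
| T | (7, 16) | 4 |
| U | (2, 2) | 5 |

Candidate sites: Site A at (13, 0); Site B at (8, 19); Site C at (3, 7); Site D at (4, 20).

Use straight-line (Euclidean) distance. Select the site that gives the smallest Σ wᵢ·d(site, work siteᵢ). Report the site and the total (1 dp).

Total weighted distance at each candidate:
  Site A (13, 0): total = 2004.7
  Site B (8, 19): total = 1476.0
  Site C (3, 7): total = 1460.7
  Site D (4, 20): total = 1830.8
Minimum is at Site C with total 1460.7 km.

Site C, total 1460.7 km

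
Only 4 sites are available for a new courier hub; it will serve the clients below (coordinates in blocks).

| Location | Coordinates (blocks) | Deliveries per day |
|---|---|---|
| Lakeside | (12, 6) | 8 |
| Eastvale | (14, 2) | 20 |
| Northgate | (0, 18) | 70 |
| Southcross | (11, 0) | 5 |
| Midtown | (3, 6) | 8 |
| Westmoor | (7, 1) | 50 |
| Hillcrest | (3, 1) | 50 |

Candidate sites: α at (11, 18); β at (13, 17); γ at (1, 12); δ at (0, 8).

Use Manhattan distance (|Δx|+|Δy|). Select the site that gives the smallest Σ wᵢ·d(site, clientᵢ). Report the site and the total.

Total weighted distance at each candidate:
  α (11, 18): total = 3804
  β (13, 17): total = 4059
  γ (1, 12): total = 2760
  δ (0, 8): total = 2547
Minimum is at δ with total 2547 blocks.

δ, total 2547 blocks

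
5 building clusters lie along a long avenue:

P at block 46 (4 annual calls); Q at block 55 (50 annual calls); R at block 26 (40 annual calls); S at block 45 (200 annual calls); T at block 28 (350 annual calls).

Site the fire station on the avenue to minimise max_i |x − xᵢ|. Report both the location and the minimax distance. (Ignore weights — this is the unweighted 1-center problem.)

The 1-center on a line is the midpoint of the two extreme points: leftmost at 26, rightmost at 55.
Optimal location = (26 + 55)/2 = 40.5; maximum distance = (55 − 26)/2 = 14.5.

location 40.5, max distance 14.5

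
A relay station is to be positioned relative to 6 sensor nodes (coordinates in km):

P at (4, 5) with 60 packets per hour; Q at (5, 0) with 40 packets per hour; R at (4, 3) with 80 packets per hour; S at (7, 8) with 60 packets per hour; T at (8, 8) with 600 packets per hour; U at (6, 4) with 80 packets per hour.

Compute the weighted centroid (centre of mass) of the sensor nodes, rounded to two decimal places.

The minimiser of Σwᵢ‖p−pᵢ‖² is the weighted centroid p* = (Σwᵢpᵢ)/(Σwᵢ).
Σwᵢ = 920.
Σwᵢxᵢ = 60·4 + 40·5 + 80·4 + 60·7 + 600·8 + 80·6 = 6460.
Σwᵢyᵢ = 60·5 + 40·0 + 80·3 + 60·8 + 600·8 + 80·4 = 6140.
x* = 6460/920 = 7.02, y* = 6140/920 = 6.67.

(7.02, 6.67)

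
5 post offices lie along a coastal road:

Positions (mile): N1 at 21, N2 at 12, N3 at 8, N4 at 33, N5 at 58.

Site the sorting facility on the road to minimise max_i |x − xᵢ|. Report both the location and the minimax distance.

The 1-center on a line is the midpoint of the two extreme points: leftmost at 8, rightmost at 58.
Optimal location = (8 + 58)/2 = 33; maximum distance = (58 − 8)/2 = 25.

location 33, max distance 25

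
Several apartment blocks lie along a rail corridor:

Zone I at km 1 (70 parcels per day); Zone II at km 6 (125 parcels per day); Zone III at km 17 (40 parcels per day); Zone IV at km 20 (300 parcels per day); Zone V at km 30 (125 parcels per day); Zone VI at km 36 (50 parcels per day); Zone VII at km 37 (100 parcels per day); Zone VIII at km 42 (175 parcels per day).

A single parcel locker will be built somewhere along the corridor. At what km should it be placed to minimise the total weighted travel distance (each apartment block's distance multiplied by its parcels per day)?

For a sum of weighted absolute distances on a line, the optimum is the weighted median (not the mean). Total weight W = 985; half-weight = 492.5.
Sort by position and accumulate weight:
  km 1 (Zone I, w=70) → cum 70
  km 6 (Zone II, w=125) → cum 195
  km 17 (Zone III, w=40) → cum 235
  km 20 (Zone IV, w=300) → cum 535  ≥ 492.5 → median here
  km 30 (Zone V, w=125) → cum 660
  km 36 (Zone VI, w=50) → cum 710
  km 37 (Zone VII, w=100) → cum 810
  km 42 (Zone VIII, w=175) → cum 985
Optimal location: km 20.

x = 20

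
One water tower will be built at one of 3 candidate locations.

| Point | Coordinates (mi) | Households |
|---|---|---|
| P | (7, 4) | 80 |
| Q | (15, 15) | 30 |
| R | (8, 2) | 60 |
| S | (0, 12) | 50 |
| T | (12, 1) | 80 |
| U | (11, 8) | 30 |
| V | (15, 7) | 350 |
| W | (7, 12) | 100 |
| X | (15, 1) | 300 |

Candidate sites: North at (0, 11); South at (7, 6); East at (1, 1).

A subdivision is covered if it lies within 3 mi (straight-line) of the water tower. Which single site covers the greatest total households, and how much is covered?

South, covering 80

Coverage radius r = 3 mi; a point is covered iff (Δx)²+(Δy)² ≤ 3² = 9.
  North (0, 11): covers {S} → 50
  South (7, 6): covers {P} → 80
  East (1, 1): covers {none} → 0
Maximum coverage at South: 80 households.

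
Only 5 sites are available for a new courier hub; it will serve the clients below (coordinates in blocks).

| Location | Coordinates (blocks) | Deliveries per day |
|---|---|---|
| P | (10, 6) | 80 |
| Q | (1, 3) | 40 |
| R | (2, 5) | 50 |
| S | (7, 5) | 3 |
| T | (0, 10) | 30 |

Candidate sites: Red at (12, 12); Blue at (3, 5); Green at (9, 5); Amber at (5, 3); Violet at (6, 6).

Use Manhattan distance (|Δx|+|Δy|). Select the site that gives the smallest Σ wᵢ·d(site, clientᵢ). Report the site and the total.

Blue, total 1102 blocks

Total weighted distance at each candidate:
  Red (12, 12): total = 2746
  Blue (3, 5): total = 1102
  Green (9, 5): total = 1336
  Amber (5, 3): total = 1422
  Violet (6, 6): total = 1196
Minimum is at Blue with total 1102 blocks.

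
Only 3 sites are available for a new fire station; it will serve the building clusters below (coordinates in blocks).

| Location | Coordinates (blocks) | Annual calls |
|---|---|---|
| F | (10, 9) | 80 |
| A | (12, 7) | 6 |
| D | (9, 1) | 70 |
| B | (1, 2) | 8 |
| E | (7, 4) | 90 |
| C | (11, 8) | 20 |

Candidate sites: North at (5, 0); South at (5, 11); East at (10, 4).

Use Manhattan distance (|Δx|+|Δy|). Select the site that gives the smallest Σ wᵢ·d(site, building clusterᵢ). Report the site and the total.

East, total 1168 blocks

Total weighted distance at each candidate:
  North (5, 0): total = 2422
  South (5, 11): total = 2700
  East (10, 4): total = 1168
Minimum is at East with total 1168 blocks.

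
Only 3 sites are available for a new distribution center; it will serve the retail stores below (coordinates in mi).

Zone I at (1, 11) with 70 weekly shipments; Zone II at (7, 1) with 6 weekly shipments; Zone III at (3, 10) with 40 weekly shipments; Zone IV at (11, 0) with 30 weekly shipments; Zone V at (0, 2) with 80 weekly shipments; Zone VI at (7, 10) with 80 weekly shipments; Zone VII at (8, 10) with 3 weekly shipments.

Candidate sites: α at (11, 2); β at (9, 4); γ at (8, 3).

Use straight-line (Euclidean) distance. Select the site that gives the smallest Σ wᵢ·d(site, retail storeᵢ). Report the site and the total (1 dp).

γ, total 2460.6 mi

Total weighted distance at each candidate:
  α (11, 2): total = 3100.2
  β (9, 4): total = 2501.1
  γ (8, 3): total = 2460.6
Minimum is at γ with total 2460.6 mi.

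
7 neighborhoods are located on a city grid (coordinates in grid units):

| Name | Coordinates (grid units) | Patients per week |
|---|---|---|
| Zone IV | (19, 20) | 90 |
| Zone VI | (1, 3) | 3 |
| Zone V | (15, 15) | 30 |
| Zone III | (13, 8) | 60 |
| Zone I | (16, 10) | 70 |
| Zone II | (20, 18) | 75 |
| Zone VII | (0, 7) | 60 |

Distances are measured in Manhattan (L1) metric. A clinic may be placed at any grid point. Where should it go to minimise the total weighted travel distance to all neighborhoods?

(16, 15)

Manhattan distance separates: Σwᵢ(|x−xᵢ|+|y−yᵢ|) = Σwᵢ|x−xᵢ| + Σwᵢ|y−yᵢ|, so x and y are optimised independently as 1-D weighted medians.
Total weight W = 388; half = 194.
x-coordinate, sorted with cumulative weight:
  x=0 (Zone VII, w=60) cum 60
  x=1 (Zone VI, w=3) cum 63
  x=13 (Zone III, w=60) cum 123
  x=15 (Zone V, w=30) cum 153
  x=16 (Zone I, w=70) cum 223  ← median
  x=19 (Zone IV, w=90) cum 313
  x=20 (Zone II, w=75) cum 388
⇒ x* = 16
y-coordinate, sorted with cumulative weight:
  y=3 (Zone VI, w=3) cum 3
  y=7 (Zone VII, w=60) cum 63
  y=8 (Zone III, w=60) cum 123
  y=10 (Zone I, w=70) cum 193
  y=15 (Zone V, w=30) cum 223  ← median
  y=18 (Zone II, w=75) cum 298
  y=20 (Zone IV, w=90) cum 388
⇒ y* = 15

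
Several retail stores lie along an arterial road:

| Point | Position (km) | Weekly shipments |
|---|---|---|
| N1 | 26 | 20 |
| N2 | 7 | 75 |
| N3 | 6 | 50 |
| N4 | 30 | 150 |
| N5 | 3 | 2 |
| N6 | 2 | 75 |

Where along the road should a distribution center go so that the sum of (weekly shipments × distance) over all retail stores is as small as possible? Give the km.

x = 7

For a sum of weighted absolute distances on a line, the optimum is the weighted median (not the mean). Total weight W = 372; half-weight = 186.
Sort by position and accumulate weight:
  km 2 (N6, w=75) → cum 75
  km 3 (N5, w=2) → cum 77
  km 6 (N3, w=50) → cum 127
  km 7 (N2, w=75) → cum 202  ≥ 186 → median here
  km 26 (N1, w=20) → cum 222
  km 30 (N4, w=150) → cum 372
Optimal location: km 7.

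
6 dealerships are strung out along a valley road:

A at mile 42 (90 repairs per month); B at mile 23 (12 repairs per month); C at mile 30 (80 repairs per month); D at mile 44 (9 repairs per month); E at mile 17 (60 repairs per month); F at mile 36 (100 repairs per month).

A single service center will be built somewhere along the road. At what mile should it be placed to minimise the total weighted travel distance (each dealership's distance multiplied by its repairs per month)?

x = 36

For a sum of weighted absolute distances on a line, the optimum is the weighted median (not the mean). Total weight W = 351; half-weight = 175.5.
Sort by position and accumulate weight:
  mile 17 (E, w=60) → cum 60
  mile 23 (B, w=12) → cum 72
  mile 30 (C, w=80) → cum 152
  mile 36 (F, w=100) → cum 252  ≥ 175.5 → median here
  mile 42 (A, w=90) → cum 342
  mile 44 (D, w=9) → cum 351
Optimal location: mile 36.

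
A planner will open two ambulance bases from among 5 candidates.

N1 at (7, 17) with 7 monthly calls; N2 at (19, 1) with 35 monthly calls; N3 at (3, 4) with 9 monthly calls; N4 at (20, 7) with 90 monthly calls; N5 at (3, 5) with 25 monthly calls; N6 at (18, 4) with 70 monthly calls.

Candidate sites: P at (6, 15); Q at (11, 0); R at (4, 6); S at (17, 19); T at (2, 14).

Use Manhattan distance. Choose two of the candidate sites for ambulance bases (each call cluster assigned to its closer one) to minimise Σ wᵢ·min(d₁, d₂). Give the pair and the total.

Evaluate every pair (each demand assigned to the nearer of the two):
  {Q, R}: total = 2700
  {Q, T}: total = 2930
  {Q, S}: total = 2952
  {P, Q}: total = 2979
  {R, S}: total = 3331
  {P, R}: total = 3448
  {R, T}: total = 3483
  {S, T}: total = 3575
  {P, S}: total = 3642
  {P, T}: total = 4905
Best pair: {Q, R} with total 2700.

{Q, R}, total 2700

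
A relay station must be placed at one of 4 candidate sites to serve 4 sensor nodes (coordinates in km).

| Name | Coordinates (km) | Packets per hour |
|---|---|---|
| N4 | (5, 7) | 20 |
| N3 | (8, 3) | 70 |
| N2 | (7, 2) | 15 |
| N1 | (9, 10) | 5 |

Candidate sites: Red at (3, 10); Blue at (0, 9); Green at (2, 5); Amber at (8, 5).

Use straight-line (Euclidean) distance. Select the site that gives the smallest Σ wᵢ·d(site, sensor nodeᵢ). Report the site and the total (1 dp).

Total weighted distance at each candidate:
  Red (3, 10): total = 838.4
  Blue (0, 9): total = 1001.5
  Green (2, 5): total = 645.3
  Amber (8, 5): total = 285.0
Minimum is at Amber with total 285.0 km.

Amber, total 285.0 km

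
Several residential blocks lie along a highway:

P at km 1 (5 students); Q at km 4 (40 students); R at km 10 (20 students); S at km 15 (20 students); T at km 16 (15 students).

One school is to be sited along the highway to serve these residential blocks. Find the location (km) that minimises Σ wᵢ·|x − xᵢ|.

For a sum of weighted absolute distances on a line, the optimum is the weighted median (not the mean). Total weight W = 100; half-weight = 50.
Sort by position and accumulate weight:
  km 1 (P, w=5) → cum 5
  km 4 (Q, w=40) → cum 45
  km 10 (R, w=20) → cum 65  ≥ 50 → median here
  km 15 (S, w=20) → cum 85
  km 16 (T, w=15) → cum 100
Optimal location: km 10.

x = 10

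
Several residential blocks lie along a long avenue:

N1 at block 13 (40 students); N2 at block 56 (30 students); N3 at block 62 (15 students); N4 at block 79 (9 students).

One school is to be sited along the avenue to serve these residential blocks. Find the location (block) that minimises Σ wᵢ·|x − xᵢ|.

x = 56

For a sum of weighted absolute distances on a line, the optimum is the weighted median (not the mean). Total weight W = 94; half-weight = 47.
Sort by position and accumulate weight:
  block 13 (N1, w=40) → cum 40
  block 56 (N2, w=30) → cum 70  ≥ 47 → median here
  block 62 (N3, w=15) → cum 85
  block 79 (N4, w=9) → cum 94
Optimal location: block 56.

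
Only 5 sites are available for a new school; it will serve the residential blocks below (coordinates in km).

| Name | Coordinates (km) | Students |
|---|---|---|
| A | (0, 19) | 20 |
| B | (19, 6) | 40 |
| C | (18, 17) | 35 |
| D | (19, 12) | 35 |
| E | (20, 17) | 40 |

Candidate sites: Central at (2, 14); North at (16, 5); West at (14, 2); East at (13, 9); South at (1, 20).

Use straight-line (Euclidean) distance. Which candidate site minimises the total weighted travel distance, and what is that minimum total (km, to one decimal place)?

East, total 1586.5 km

Total weighted distance at each candidate:
  Central (2, 14): total = 2758.0
  North (16, 5): total = 1750.0
  West (14, 2): total = 2277.5
  East (13, 9): total = 1586.5
  South (1, 20): total = 3003.5
Minimum is at East with total 1586.5 km.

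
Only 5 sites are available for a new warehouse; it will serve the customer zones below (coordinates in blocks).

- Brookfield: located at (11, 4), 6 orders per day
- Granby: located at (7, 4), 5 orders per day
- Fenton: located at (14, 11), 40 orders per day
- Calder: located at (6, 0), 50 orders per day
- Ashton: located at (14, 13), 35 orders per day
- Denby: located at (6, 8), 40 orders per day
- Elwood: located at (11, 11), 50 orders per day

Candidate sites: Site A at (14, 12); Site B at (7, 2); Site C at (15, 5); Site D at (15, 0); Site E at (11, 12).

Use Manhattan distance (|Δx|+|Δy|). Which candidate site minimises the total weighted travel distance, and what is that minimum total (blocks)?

Site E, total 1668 blocks

Total weighted distance at each candidate:
  Site A (14, 12): total = 1896
  Site B (7, 2): total = 2396
  Site C (15, 5): total = 2350
  Site D (15, 0): total = 2958
  Site E (11, 12): total = 1668
Minimum is at Site E with total 1668 blocks.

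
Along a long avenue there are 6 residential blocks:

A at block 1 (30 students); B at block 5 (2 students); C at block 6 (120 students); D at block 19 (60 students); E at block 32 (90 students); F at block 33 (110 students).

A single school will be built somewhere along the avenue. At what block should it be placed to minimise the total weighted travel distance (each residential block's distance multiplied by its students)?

x = 19

For a sum of weighted absolute distances on a line, the optimum is the weighted median (not the mean). Total weight W = 412; half-weight = 206.
Sort by position and accumulate weight:
  block 1 (A, w=30) → cum 30
  block 5 (B, w=2) → cum 32
  block 6 (C, w=120) → cum 152
  block 19 (D, w=60) → cum 212  ≥ 206 → median here
  block 32 (E, w=90) → cum 302
  block 33 (F, w=110) → cum 412
Optimal location: block 19.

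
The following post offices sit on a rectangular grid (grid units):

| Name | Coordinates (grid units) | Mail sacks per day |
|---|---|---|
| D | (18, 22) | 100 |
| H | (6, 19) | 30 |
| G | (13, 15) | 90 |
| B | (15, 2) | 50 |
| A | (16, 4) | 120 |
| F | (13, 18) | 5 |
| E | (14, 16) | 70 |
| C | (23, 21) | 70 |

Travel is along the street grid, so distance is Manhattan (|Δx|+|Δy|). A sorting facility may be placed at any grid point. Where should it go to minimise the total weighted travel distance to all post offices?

(16, 16)

Manhattan distance separates: Σwᵢ(|x−xᵢ|+|y−yᵢ|) = Σwᵢ|x−xᵢ| + Σwᵢ|y−yᵢ|, so x and y are optimised independently as 1-D weighted medians.
Total weight W = 535; half = 267.5.
x-coordinate, sorted with cumulative weight:
  x=6 (H, w=30) cum 30
  x=13 (G, w=90) cum 120
  x=13 (F, w=5) cum 125
  x=14 (E, w=70) cum 195
  x=15 (B, w=50) cum 245
  x=16 (A, w=120) cum 365  ← median
  x=18 (D, w=100) cum 465
  x=23 (C, w=70) cum 535
⇒ x* = 16
y-coordinate, sorted with cumulative weight:
  y=2 (B, w=50) cum 50
  y=4 (A, w=120) cum 170
  y=15 (G, w=90) cum 260
  y=16 (E, w=70) cum 330  ← median
  y=18 (F, w=5) cum 335
  y=19 (H, w=30) cum 365
  y=21 (C, w=70) cum 435
  y=22 (D, w=100) cum 535
⇒ y* = 16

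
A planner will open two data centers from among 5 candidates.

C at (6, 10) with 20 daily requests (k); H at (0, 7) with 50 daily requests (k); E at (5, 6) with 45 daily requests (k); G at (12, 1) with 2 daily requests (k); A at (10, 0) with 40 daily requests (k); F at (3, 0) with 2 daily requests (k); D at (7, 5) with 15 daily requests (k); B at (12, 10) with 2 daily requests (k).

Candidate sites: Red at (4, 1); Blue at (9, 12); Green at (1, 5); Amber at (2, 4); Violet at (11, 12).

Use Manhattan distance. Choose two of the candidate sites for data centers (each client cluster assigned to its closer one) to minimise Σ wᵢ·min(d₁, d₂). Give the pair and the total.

Evaluate every pair (each demand assigned to the nearer of the two):
  {Red, Green}: total = 997
  {Red, Amber}: total = 1097
  {Blue, Green}: total = 1137
  {Green, Violet}: total = 1169
  {Blue, Amber}: total = 1191
  {Green, Amber}: total = 1213
  {Amber, Violet}: total = 1225
  {Red, Blue}: total = 1285
  {Red, Violet}: total = 1321
  {Blue, Violet}: total = 1971
Best pair: {Red, Green} with total 997.

{Red, Green}, total 997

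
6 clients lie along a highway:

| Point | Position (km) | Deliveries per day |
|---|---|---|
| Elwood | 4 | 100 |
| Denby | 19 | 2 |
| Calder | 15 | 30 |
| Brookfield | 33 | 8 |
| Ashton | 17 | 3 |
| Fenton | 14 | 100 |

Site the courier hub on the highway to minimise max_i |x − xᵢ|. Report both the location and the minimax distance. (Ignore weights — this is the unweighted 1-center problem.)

location 18.5, max distance 14.5

The 1-center on a line is the midpoint of the two extreme points: leftmost at 4, rightmost at 33.
Optimal location = (4 + 33)/2 = 18.5; maximum distance = (33 − 4)/2 = 14.5.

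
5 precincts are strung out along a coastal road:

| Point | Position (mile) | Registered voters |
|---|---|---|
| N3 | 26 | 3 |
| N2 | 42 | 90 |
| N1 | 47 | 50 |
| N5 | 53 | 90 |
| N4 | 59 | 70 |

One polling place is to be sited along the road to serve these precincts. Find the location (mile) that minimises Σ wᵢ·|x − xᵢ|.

x = 53

For a sum of weighted absolute distances on a line, the optimum is the weighted median (not the mean). Total weight W = 303; half-weight = 151.5.
Sort by position and accumulate weight:
  mile 26 (N3, w=3) → cum 3
  mile 42 (N2, w=90) → cum 93
  mile 47 (N1, w=50) → cum 143
  mile 53 (N5, w=90) → cum 233  ≥ 151.5 → median here
  mile 59 (N4, w=70) → cum 303
Optimal location: mile 53.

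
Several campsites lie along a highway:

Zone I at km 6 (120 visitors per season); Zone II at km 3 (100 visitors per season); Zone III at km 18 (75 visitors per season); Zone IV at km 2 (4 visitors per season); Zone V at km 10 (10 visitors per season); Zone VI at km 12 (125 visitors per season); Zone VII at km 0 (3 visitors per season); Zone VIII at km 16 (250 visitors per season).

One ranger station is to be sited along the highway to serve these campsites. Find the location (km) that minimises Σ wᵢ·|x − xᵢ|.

x = 12

For a sum of weighted absolute distances on a line, the optimum is the weighted median (not the mean). Total weight W = 687; half-weight = 343.5.
Sort by position and accumulate weight:
  km 0 (Zone VII, w=3) → cum 3
  km 2 (Zone IV, w=4) → cum 7
  km 3 (Zone II, w=100) → cum 107
  km 6 (Zone I, w=120) → cum 227
  km 10 (Zone V, w=10) → cum 237
  km 12 (Zone VI, w=125) → cum 362  ≥ 343.5 → median here
  km 16 (Zone VIII, w=250) → cum 612
  km 18 (Zone III, w=75) → cum 687
Optimal location: km 12.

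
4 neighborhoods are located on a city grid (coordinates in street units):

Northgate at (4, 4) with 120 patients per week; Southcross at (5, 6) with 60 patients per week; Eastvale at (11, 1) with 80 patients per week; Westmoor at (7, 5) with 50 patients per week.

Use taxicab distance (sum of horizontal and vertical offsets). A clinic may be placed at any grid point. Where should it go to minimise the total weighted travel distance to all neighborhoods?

Manhattan distance separates: Σwᵢ(|x−xᵢ|+|y−yᵢ|) = Σwᵢ|x−xᵢ| + Σwᵢ|y−yᵢ|, so x and y are optimised independently as 1-D weighted medians.
Total weight W = 310; half = 155.
x-coordinate, sorted with cumulative weight:
  x=4 (Northgate, w=120) cum 120
  x=5 (Southcross, w=60) cum 180  ← median
  x=7 (Westmoor, w=50) cum 230
  x=11 (Eastvale, w=80) cum 310
⇒ x* = 5
y-coordinate, sorted with cumulative weight:
  y=1 (Eastvale, w=80) cum 80
  y=4 (Northgate, w=120) cum 200  ← median
  y=5 (Westmoor, w=50) cum 250
  y=6 (Southcross, w=60) cum 310
⇒ y* = 4

(5, 4)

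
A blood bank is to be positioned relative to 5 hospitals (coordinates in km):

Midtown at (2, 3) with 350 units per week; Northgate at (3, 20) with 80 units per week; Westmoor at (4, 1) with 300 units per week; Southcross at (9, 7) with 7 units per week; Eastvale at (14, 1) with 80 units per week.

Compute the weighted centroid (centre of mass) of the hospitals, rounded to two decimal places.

(4.07, 3.77)

The minimiser of Σwᵢ‖p−pᵢ‖² is the weighted centroid p* = (Σwᵢpᵢ)/(Σwᵢ).
Σwᵢ = 817.
Σwᵢxᵢ = 350·2 + 80·3 + 300·4 + 7·9 + 80·14 = 3323.
Σwᵢyᵢ = 350·3 + 80·20 + 300·1 + 7·7 + 80·1 = 3079.
x* = 3323/817 = 4.07, y* = 3079/817 = 3.77.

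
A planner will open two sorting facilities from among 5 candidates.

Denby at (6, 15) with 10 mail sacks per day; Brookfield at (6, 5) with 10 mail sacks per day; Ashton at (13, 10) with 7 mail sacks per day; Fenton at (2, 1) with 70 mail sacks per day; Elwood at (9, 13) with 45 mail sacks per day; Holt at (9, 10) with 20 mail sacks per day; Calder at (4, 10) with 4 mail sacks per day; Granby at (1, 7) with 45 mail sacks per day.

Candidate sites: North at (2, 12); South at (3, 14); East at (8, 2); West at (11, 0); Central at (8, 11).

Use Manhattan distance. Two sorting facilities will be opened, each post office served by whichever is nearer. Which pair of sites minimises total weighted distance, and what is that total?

{East, Central}, total 1332

Evaluate every pair (each demand assigned to the nearer of the two):
  {East, Central}: total = 1332
  {North, Central}: total = 1413
  {North, East}: total = 1527
  {West, Central}: total = 1572
  {South, East}: total = 1591
  {South, Central}: total = 1742
  {North, West}: total = 1780
  {North, South}: total = 1792
  {South, West}: total = 1864
  {East, West}: total = 2082
Best pair: {East, Central} with total 1332.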